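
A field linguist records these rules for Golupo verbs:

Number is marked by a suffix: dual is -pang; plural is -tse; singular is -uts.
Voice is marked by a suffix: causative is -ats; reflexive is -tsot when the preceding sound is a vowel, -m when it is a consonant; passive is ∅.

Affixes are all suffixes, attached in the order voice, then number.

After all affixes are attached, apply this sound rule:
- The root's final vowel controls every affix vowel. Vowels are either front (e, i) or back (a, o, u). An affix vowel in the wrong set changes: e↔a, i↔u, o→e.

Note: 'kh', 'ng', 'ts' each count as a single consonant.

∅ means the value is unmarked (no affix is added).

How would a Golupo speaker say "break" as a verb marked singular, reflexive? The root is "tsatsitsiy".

tsatsitsiymits

Attach voice reflexive -m (after consonant 'y') → tsatsitsiym.
Attach number singular -uts → tsatsitsiymuts.
Apply vowel harmony: tsatsitsiymuts → tsatsitsiymits.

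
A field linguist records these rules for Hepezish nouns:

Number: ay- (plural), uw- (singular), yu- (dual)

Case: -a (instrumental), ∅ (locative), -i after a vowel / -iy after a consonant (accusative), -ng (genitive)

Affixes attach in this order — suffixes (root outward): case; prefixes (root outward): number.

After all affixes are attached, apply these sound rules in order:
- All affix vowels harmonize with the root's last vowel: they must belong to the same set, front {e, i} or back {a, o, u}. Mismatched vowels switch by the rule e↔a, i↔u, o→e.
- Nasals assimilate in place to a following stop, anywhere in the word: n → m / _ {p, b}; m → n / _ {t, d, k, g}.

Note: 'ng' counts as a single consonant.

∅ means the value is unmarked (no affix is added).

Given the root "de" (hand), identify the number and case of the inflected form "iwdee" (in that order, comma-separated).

singular, instrumental

Segment: uw-de-a.
number: uw- → singular.
case: -a → instrumental.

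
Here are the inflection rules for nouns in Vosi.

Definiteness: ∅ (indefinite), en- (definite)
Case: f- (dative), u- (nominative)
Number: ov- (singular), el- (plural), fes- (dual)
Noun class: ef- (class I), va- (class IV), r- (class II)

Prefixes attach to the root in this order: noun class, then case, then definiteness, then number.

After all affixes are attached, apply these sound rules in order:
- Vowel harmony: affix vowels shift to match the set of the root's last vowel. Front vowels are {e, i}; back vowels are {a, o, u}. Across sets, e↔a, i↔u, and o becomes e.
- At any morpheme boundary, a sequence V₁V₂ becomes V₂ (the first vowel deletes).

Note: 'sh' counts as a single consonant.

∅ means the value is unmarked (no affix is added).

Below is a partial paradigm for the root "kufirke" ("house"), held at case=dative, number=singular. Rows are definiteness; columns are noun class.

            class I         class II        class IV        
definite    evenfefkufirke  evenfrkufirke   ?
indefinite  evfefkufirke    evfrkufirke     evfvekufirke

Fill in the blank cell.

evenfvekufirke

Attach noun class class IV va- → vakufirke.
Attach case dative f- → fvakufirke.
Attach definiteness definite en- → enfvakufirke.
Attach number singular ov- → ovenfvakufirke.
Apply vowel harmony: ovenfvakufirke → evenfvekufirke.
Vowel deletion: no change.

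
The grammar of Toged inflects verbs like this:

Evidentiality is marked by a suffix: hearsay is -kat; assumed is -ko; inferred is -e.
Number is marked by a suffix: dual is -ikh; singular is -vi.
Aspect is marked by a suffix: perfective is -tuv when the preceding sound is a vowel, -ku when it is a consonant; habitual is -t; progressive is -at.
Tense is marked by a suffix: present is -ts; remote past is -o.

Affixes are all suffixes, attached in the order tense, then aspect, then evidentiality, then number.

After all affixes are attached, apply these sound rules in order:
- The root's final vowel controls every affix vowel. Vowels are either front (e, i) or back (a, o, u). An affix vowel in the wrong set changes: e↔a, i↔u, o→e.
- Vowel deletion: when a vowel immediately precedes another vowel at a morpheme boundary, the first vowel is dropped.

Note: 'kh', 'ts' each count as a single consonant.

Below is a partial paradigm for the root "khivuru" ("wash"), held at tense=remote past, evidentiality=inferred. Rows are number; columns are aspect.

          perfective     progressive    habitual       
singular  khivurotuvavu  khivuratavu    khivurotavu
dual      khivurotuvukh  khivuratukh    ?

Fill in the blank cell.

khivurotukh

Attach tense remote past -o → khivuruo.
Attach aspect habitual -t → khivuruot.
Attach evidentiality inferred -e → khivuruote.
Attach number dual -ikh → khivuruoteikh.
Apply vowel harmony: khivuruoteikh → khivuruotaukh.
Apply vowel deletion: khivuruotaukh → khivurotukh.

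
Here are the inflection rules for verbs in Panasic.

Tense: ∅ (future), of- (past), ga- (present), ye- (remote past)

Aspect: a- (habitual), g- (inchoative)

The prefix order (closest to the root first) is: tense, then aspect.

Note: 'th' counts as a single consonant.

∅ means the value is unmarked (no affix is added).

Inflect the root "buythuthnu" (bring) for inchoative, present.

ggabuythuthnu

Attach tense present ga- → gabuythuthnu.
Attach aspect inchoative g- → ggabuythuthnu.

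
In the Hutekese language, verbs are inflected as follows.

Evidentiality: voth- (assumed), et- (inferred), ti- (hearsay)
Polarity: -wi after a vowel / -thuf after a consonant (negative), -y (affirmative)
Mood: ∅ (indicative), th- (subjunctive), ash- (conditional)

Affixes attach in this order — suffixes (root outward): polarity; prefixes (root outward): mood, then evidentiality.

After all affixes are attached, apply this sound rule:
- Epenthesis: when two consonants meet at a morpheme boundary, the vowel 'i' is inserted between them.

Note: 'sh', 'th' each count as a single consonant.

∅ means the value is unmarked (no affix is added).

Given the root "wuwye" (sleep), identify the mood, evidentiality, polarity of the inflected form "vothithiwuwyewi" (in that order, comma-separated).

subjunctive, assumed, negative

Segment: voth-th-wuwye-wi.
mood: th- → subjunctive.
evidentiality: voth- → assumed.
polarity: -wi/thuf → negative.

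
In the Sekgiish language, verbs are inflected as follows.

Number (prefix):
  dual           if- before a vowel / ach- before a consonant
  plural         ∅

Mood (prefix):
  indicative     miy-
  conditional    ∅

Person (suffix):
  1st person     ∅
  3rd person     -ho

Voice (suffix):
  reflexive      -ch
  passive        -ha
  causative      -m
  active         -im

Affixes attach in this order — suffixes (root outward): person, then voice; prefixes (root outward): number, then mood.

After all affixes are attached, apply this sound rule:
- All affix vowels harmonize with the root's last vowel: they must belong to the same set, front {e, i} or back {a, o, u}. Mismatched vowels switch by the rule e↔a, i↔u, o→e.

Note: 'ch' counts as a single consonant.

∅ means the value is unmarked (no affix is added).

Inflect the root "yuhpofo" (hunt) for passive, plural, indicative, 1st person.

number = plural: zero marking, form stays yuhpofo.
person = 1st person: zero marking, form stays yuhpofo.
Attach voice passive -ha → yuhpofoha.
Attach mood indicative miy- → miyyuhpofoha.
Apply vowel harmony: miyyuhpofoha → muyyuhpofoha.

muyyuhpofoha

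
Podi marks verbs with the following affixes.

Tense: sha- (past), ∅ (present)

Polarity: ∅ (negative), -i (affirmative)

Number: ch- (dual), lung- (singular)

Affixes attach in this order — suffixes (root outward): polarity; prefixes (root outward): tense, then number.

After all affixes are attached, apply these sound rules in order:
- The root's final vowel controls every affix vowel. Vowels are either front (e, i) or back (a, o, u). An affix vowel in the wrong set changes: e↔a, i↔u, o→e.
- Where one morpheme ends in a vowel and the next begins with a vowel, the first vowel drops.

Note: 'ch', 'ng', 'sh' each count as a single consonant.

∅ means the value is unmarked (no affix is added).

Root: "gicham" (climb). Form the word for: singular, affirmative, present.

Attach polarity affirmative -i → gichami.
tense = present: zero marking, form stays gichami.
Attach number singular lung- → lunggichami.
Apply vowel harmony: lunggichami → lunggichamu.
Vowel deletion: no change.

lunggichamu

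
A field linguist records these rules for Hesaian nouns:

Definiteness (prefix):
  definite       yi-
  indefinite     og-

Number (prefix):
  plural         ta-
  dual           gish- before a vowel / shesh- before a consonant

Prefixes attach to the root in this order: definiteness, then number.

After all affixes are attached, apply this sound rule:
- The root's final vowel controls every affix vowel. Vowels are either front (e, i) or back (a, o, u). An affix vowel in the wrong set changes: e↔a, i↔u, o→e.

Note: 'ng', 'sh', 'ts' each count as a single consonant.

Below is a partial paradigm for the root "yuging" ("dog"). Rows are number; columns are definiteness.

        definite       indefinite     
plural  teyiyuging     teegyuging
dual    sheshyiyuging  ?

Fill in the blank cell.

gishegyuging

Attach definiteness indefinite og- → ogyuging.
Attach number dual gish- (before vowel 'o') → gishogyuging.
Apply vowel harmony: gishogyuging → gishegyuging.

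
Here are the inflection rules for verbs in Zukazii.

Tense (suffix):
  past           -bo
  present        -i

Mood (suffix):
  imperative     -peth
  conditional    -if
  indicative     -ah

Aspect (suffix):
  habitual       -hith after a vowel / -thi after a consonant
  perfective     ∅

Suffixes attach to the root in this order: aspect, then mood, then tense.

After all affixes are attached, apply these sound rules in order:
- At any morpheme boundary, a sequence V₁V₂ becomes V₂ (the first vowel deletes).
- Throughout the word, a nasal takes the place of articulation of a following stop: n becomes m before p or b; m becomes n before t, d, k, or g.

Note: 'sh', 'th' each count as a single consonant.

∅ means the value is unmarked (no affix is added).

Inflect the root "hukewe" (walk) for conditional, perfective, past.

hukewifbo

aspect = perfective: zero marking, form stays hukewe.
Attach mood conditional -if → hukeweif.
Attach tense past -bo → hukeweifbo.
Apply vowel deletion: hukeweifbo → hukewifbo.
Nasal assimilation: no change.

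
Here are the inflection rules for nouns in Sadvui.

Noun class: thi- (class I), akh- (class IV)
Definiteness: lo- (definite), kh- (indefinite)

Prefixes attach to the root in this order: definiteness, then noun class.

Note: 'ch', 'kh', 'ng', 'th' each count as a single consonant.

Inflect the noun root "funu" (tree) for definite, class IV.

akhlofunu

Attach definiteness definite lo- → lofunu.
Attach noun class class IV akh- → akhlofunu.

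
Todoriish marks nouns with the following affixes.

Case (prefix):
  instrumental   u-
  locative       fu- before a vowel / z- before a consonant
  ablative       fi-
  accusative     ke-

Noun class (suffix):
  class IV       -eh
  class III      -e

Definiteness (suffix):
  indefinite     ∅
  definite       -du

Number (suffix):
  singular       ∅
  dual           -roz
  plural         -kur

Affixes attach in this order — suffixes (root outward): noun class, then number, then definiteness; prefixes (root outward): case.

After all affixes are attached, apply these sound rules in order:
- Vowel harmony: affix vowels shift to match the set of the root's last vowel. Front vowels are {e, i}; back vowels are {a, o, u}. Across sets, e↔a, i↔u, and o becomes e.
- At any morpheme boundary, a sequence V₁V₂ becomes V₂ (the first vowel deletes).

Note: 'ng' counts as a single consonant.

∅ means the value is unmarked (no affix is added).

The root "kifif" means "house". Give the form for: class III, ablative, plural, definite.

fikififekirdi

Attach case ablative fi- → fikifif.
Attach noun class class III -e → fikifife.
Attach number plural -kur → fikififekur.
Attach definiteness definite -du → fikififekurdu.
Apply vowel harmony: fikififekurdu → fikififekirdi.
Vowel deletion: no change.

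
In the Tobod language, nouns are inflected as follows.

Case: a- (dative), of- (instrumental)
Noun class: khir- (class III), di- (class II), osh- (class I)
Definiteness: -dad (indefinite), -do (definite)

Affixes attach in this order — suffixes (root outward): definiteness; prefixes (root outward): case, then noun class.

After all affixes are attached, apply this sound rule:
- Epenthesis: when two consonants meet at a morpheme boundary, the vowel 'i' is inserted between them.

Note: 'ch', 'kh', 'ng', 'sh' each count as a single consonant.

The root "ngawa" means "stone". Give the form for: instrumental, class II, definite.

diofingawado

Attach case instrumental of- → ofngawa.
Attach definiteness definite -do → ofngawado.
Attach noun class class II di- → diofngawado.
Apply epenthesis: diofngawado → diofingawado.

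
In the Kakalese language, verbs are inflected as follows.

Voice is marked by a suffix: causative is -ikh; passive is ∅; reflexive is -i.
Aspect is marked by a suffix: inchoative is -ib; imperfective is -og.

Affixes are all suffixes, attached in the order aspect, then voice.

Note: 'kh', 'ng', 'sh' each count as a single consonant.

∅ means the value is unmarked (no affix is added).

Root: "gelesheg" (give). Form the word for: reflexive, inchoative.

geleshegibi

Attach aspect inchoative -ib → geleshegib.
Attach voice reflexive -i → geleshegibi.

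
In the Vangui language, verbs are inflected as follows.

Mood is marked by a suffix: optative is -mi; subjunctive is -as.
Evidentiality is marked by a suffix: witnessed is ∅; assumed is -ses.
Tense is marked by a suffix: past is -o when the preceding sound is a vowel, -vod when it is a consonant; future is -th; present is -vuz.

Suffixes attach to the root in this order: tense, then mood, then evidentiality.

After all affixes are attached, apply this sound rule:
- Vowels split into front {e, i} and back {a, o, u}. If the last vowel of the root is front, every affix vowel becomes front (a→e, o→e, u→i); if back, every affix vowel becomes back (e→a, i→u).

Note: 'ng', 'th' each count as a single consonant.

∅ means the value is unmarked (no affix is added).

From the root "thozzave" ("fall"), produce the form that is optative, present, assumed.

thozzavevizmises

Attach tense present -vuz → thozzavevuz.
Attach mood optative -mi → thozzavevuzmi.
Attach evidentiality assumed -ses → thozzavevuzmises.
Apply vowel harmony: thozzavevuzmises → thozzavevizmises.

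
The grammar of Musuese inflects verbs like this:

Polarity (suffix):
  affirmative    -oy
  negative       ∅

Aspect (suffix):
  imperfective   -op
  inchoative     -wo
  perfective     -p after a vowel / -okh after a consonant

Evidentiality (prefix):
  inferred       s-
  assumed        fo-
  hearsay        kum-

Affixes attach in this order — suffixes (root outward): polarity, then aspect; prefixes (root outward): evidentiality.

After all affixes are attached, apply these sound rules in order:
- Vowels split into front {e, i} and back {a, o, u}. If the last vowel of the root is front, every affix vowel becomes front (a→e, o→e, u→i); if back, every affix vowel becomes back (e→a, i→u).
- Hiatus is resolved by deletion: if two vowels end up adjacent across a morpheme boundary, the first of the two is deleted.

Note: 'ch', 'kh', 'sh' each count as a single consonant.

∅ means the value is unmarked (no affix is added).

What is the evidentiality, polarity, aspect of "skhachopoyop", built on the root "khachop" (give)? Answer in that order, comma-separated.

Segment: s-khachop-oy-op.
evidentiality: s- → inferred.
polarity: -oy → affirmative.
aspect: -op → imperfective.

inferred, affirmative, imperfective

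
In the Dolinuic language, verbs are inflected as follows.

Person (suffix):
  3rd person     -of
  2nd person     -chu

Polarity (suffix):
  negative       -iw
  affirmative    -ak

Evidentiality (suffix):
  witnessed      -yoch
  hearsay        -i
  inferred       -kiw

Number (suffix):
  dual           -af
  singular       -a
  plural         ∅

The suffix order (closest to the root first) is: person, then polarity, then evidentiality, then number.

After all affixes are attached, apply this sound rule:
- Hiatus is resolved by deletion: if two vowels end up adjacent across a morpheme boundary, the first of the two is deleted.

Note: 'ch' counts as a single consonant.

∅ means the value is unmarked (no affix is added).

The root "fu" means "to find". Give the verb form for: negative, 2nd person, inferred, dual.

Attach person 2nd person -chu → fuchu.
Attach polarity negative -iw → fuchuiw.
Attach evidentiality inferred -kiw → fuchuiwkiw.
Attach number dual -af → fuchuiwkiwaf.
Apply vowel deletion: fuchuiwkiwaf → fuchiwkiwaf.

fuchiwkiwaf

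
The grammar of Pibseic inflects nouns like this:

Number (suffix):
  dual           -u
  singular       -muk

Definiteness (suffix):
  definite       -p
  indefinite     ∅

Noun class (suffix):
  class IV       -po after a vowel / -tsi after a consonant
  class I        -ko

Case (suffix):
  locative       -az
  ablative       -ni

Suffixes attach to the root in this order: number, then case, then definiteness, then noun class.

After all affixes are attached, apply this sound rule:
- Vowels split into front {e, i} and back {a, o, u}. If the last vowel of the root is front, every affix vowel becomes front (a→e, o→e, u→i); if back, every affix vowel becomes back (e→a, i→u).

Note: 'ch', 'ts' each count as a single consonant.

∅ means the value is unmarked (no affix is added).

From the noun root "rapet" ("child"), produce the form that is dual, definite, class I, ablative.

rapetinipke

Attach number dual -u → rapetu.
Attach case ablative -ni → rapetuni.
Attach definiteness definite -p → rapetunip.
Attach noun class class I -ko → rapetunipko.
Apply vowel harmony: rapetunipko → rapetinipke.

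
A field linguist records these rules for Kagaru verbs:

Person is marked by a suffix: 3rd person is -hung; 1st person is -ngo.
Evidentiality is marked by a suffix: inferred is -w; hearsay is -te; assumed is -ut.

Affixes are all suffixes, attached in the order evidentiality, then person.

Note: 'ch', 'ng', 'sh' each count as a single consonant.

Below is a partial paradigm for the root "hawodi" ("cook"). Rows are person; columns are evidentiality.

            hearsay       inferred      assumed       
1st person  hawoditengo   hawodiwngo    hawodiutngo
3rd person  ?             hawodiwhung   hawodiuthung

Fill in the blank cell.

Attach evidentiality hearsay -te → hawodite.
Attach person 3rd person -hung → hawoditehung.

hawoditehung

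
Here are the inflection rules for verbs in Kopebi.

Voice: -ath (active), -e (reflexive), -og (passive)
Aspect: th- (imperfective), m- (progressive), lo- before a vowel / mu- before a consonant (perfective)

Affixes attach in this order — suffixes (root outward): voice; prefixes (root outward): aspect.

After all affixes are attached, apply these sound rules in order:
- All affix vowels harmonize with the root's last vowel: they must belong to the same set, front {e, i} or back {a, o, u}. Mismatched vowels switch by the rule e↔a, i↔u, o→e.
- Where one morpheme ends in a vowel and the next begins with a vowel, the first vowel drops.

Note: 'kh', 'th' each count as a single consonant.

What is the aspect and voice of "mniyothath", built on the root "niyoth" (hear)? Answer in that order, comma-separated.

progressive, active

Segment: m-niyoth-ath.
aspect: m- → progressive.
voice: -ath → active.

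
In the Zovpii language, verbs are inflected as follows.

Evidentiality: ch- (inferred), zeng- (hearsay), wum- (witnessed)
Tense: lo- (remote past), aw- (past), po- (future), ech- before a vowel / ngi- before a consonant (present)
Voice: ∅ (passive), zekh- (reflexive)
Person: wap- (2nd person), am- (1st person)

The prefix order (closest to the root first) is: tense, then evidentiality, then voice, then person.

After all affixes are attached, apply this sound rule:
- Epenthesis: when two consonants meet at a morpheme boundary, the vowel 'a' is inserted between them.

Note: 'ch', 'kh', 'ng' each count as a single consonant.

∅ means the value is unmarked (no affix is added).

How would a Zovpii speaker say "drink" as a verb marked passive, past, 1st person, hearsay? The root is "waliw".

amazengawawaliw

Attach tense past aw- → awwaliw.
Attach evidentiality hearsay zeng- → zengawwaliw.
voice = passive: zero marking, form stays zengawwaliw.
Attach person 1st person am- → amzengawwaliw.
Apply epenthesis: amzengawwaliw → amazengawawaliw.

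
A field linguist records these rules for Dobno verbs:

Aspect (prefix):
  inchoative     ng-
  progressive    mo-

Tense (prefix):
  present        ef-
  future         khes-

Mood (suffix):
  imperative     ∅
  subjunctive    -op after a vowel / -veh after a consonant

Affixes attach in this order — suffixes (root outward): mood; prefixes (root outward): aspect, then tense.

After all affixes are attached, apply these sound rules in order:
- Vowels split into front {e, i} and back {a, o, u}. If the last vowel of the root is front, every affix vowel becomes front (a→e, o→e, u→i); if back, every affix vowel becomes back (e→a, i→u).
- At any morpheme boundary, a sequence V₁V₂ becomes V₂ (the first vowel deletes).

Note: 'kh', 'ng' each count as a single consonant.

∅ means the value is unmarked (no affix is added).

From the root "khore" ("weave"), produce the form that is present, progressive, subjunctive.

efmekhorep

Attach aspect progressive mo- → mokhore.
Attach tense present ef- → efmokhore.
Attach mood subjunctive -op (after vowel 'e') → efmokhoreop.
Apply vowel harmony: efmokhoreop → efmekhoreep.
Apply vowel deletion: efmekhoreep → efmekhorep.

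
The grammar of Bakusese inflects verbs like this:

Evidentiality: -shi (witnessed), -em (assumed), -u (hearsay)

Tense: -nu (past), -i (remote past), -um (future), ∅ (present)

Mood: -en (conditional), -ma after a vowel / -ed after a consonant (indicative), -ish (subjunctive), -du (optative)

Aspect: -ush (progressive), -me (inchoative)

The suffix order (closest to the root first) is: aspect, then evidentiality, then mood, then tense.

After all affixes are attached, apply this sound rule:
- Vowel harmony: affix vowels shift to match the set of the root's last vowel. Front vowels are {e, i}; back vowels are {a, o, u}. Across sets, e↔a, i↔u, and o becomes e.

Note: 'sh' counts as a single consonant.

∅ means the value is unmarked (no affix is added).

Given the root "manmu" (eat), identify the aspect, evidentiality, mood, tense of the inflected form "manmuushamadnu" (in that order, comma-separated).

Segment: manmu-ush-em-ed-nu.
aspect: -ush → progressive.
evidentiality: -em → assumed.
mood: -ma/ed → indicative.
tense: -nu → past.

progressive, assumed, indicative, past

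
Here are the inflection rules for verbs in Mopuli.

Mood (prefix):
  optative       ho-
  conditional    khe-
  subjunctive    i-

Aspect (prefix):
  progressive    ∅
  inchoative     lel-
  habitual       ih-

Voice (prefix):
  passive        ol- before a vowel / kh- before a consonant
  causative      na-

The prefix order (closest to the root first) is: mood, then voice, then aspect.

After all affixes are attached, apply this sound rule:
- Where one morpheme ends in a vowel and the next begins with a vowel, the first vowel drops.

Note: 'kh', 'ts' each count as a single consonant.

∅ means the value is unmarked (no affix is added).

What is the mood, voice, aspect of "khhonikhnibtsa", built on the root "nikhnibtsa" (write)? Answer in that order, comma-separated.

Segment: kh-ho-nikhnibtsa.
mood: ho- → optative.
voice: ol/kh- → passive.
aspect: ∅ → progressive.

optative, passive, progressive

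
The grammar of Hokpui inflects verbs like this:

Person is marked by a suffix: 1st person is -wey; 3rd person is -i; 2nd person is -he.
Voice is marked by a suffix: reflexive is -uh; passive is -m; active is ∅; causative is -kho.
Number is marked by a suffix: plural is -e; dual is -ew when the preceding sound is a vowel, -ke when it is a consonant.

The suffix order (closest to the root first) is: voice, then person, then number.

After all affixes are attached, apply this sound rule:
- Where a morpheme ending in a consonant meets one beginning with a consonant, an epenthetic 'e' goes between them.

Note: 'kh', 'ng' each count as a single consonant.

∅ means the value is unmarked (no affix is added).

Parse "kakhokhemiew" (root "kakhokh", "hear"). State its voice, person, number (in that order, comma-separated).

passive, 3rd person, dual

Segment: kakhokh-m-i-ew.
voice: -m → passive.
person: -i → 3rd person.
number: -ew/ke → dual.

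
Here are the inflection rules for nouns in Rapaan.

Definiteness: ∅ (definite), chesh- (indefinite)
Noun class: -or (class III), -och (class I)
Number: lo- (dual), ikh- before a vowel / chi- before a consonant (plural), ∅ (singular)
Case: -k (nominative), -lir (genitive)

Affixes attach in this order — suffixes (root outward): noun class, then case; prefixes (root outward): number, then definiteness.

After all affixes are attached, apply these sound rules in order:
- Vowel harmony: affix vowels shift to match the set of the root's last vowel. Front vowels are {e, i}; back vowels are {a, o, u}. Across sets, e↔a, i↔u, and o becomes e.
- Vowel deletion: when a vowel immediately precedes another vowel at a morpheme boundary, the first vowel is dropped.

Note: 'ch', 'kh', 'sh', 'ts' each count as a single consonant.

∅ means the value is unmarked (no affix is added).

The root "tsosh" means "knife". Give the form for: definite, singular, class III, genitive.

Attach noun class class III -or → tsoshor.
Attach case genitive -lir → tsoshorlir.
number = singular: zero marking, form stays tsoshorlir.
definiteness = definite: zero marking, form stays tsoshorlir.
Apply vowel harmony: tsoshorlir → tsoshorlur.
Vowel deletion: no change.

tsoshorlur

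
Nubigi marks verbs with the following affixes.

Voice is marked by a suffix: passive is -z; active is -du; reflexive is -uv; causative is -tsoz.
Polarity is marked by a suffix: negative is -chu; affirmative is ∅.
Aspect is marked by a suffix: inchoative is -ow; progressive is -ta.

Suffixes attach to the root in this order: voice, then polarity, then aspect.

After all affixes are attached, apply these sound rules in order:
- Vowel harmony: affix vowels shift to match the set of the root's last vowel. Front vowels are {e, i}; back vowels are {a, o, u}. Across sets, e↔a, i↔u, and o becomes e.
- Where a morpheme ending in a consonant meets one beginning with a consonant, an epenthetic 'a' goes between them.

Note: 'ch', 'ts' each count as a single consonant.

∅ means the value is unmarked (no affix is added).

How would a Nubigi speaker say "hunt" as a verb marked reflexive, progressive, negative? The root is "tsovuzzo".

tsovuzzouvachuta

Attach voice reflexive -uv → tsovuzzouv.
Attach polarity negative -chu → tsovuzzouvchu.
Attach aspect progressive -ta → tsovuzzouvchuta.
Vowel harmony: no change.
Apply epenthesis: tsovuzzouvchuta → tsovuzzouvachuta.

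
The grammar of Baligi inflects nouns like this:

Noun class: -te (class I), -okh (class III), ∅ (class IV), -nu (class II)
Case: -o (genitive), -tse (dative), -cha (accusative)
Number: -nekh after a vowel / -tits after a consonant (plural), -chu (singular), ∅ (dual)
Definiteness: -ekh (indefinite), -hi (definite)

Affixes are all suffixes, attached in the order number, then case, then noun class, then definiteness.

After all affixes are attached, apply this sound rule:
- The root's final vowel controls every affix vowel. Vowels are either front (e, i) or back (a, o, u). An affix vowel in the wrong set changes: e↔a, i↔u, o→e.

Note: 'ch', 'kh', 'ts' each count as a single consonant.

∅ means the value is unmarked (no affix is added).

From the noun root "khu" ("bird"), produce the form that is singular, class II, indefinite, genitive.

khuchuonuakh

Attach number singular -chu → khuchu.
Attach case genitive -o → khuchuo.
Attach noun class class II -nu → khuchuonu.
Attach definiteness indefinite -ekh → khuchuonuekh.
Apply vowel harmony: khuchuonuekh → khuchuonuakh.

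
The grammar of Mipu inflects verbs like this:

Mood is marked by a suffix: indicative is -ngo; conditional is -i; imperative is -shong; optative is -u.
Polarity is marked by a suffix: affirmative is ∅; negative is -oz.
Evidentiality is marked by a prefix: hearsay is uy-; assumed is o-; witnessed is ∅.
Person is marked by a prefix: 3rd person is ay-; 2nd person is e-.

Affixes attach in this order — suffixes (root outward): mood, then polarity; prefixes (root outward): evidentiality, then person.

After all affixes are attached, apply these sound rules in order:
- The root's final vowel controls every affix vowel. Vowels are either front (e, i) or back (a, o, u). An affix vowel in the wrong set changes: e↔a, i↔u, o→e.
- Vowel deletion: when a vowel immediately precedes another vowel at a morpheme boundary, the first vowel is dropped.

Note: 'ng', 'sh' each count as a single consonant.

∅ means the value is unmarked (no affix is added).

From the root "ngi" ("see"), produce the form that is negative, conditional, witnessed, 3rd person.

eyngez

evidentiality = witnessed: zero marking, form stays ngi.
Attach person 3rd person ay- → ayngi.
Attach mood conditional -i → ayngii.
Attach polarity negative -oz → ayngiioz.
Apply vowel harmony: ayngiioz → eyngiiez.
Apply vowel deletion: eyngiiez → eyngez.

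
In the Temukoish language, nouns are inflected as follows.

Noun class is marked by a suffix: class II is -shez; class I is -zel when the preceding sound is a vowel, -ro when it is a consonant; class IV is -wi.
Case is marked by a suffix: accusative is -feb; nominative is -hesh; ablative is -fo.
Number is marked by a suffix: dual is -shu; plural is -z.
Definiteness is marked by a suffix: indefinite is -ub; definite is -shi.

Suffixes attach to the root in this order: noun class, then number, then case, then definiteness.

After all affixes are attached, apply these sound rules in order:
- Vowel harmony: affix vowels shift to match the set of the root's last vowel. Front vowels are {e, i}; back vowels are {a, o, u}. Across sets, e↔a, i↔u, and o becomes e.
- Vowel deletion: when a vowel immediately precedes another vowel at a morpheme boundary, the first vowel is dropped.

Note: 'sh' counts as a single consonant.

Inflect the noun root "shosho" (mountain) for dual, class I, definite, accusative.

shoshozalshufabshu

Attach noun class class I -zel (after vowel 'o') → shoshozel.
Attach number dual -shu → shoshozelshu.
Attach case accusative -feb → shoshozelshufeb.
Attach definiteness definite -shi → shoshozelshufebshi.
Apply vowel harmony: shoshozelshufebshi → shoshozalshufabshu.
Vowel deletion: no change.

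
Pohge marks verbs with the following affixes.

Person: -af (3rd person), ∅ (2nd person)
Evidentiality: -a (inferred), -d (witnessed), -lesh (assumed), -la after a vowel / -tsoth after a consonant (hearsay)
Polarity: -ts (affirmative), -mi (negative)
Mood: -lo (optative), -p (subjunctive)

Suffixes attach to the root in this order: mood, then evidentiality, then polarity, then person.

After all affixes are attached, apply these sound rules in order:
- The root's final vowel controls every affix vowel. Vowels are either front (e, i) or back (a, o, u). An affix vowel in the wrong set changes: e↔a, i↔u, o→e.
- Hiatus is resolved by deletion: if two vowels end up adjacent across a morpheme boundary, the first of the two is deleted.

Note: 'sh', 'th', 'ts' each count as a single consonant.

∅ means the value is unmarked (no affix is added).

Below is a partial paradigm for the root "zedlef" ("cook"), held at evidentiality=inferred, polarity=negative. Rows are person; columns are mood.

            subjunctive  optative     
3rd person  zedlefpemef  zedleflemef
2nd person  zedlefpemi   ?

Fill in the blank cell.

zedleflemi

Attach mood optative -lo → zedleflo.
Attach evidentiality inferred -a → zedlefloa.
Attach polarity negative -mi → zedlefloami.
person = 2nd person: zero marking, form stays zedlefloami.
Apply vowel harmony: zedlefloami → zedlefleemi.
Apply vowel deletion: zedlefleemi → zedleflemi.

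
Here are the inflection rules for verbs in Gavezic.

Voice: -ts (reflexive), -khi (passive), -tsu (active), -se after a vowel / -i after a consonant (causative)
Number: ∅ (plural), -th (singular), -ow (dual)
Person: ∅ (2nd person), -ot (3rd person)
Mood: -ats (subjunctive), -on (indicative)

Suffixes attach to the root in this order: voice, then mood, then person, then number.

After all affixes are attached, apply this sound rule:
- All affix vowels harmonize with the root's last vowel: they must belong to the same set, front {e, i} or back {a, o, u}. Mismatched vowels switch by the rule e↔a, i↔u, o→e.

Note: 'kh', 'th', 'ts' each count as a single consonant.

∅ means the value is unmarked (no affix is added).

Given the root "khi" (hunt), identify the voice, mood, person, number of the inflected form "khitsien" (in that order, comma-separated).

Segment: khi-tsu-on.
voice: -tsu → active.
mood: -on → indicative.
person: ∅ → 2nd person.
number: ∅ → plural.

active, indicative, 2nd person, plural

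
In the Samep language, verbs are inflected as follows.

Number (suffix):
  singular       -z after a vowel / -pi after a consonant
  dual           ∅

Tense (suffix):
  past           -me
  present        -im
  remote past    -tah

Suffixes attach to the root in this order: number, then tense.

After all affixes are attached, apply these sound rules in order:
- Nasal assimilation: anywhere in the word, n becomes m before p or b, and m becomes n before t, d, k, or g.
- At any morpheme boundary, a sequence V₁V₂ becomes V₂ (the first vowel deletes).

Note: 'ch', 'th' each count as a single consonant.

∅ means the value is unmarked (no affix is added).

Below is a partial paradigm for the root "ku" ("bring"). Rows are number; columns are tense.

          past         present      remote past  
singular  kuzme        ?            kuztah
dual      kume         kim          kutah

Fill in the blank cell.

kuzim

Attach number singular -z (after vowel 'u') → kuz.
Attach tense present -im → kuzim.
Nasal assimilation: no change.
Vowel deletion: no change.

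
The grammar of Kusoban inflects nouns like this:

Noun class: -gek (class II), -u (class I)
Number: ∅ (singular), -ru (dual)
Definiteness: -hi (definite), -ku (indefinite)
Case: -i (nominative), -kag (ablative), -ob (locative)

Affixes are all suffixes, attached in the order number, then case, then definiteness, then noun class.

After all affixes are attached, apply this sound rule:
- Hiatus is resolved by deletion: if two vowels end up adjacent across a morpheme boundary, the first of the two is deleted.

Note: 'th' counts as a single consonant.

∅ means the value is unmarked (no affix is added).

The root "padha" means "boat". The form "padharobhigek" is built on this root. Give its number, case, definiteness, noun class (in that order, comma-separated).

dual, locative, definite, class II

Segment: padha-ru-ob-hi-gek.
number: -ru → dual.
case: -ob → locative.
definiteness: -hi → definite.
noun class: -gek → class II.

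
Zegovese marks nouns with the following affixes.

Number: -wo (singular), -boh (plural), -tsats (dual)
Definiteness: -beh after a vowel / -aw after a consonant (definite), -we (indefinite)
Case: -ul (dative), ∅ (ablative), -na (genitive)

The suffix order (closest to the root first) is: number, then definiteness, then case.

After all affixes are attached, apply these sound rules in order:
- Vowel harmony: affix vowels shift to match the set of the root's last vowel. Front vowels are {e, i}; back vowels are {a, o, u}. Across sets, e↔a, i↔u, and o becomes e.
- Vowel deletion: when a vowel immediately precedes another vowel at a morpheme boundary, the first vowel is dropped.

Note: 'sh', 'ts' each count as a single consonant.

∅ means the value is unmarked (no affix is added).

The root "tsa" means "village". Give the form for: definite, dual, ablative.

tsatsatsaw

Attach number dual -tsats → tsatsats.
Attach definiteness definite -aw (after consonant 'ts') → tsatsatsaw.
case = ablative: zero marking, form stays tsatsatsaw.
Vowel harmony: no change.
Vowel deletion: no change.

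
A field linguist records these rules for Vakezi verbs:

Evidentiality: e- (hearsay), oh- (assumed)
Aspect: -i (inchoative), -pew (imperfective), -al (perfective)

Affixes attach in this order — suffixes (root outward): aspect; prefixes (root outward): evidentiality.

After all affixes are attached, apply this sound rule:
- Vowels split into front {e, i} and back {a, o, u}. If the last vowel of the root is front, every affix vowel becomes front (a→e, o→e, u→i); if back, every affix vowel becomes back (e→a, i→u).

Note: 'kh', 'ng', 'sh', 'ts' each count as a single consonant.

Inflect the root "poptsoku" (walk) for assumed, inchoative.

ohpoptsokuu

Attach aspect inchoative -i → poptsokui.
Attach evidentiality assumed oh- → ohpoptsokui.
Apply vowel harmony: ohpoptsokui → ohpoptsokuu.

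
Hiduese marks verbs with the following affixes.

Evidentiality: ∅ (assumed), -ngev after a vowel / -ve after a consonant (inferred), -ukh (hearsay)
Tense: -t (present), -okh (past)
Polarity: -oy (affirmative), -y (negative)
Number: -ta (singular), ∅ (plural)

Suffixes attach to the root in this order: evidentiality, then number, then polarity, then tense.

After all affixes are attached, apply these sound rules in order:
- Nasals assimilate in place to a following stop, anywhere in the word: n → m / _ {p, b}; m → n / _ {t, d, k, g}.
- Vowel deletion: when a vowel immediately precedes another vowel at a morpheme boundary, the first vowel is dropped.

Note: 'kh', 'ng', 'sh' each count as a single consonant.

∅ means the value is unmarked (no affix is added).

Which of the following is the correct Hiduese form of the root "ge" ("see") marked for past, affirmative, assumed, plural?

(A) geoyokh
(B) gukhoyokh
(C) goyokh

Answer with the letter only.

evidentiality = assumed: zero marking, form stays ge.
number = plural: zero marking, form stays ge.
Attach polarity affirmative -oy → geoy.
Attach tense past -okh → geoyokh.
Nasal assimilation: no change.
Apply vowel deletion: geoyokh → goyokh.
So the correct form is goyokh, option (C).
(B) gukhoyokh is wrong: it uses hearsay instead of assumed for evidentiality.
(A) geoyokh is wrong: it fails to apply the sound rule(s).

C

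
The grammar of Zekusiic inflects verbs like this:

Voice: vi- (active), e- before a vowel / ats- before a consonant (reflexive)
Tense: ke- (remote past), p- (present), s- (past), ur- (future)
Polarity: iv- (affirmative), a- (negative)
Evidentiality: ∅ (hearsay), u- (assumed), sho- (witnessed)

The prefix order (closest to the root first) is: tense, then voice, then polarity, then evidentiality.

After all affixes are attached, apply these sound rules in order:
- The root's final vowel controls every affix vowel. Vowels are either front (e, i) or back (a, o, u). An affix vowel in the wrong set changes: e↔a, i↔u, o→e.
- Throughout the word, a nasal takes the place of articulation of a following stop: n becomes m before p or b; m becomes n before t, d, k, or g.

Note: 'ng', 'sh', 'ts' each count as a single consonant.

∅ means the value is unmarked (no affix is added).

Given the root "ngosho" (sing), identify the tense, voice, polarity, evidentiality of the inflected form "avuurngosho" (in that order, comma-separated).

future, active, negative, hearsay

Segment: a-vi-ur-ngosho.
tense: ur- → future.
voice: vi- → active.
polarity: a- → negative.
evidentiality: ∅ → hearsay.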